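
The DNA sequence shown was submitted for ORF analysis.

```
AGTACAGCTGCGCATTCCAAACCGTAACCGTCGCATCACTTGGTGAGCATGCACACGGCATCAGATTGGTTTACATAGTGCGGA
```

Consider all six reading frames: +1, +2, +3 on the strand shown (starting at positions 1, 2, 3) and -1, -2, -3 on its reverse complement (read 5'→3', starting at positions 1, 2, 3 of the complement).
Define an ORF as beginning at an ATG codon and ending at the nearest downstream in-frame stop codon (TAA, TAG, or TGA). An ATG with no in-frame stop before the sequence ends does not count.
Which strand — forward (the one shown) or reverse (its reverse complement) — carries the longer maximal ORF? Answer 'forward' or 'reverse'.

Reverse complement (5'→3'): TCCGCACTATGTAAACCAATCTGATGCCGTGTGCATGCTCACCAAGTGATGCGACGGTTACGGTTTGGAATGCGCAGCTGTACT
Frame +1: AGT ACA GCT GCG CAT TCC AAA CCG TAA CCG TCG CAT CAC TTG GTG AGC ATG CAC ACG GCA TCA GAT TGG TTT ACA TAG TGC GGA — ATG at 49, stop TAG at 76 → 30 nt.
Frame +2: GTA CAG CTG CGC ATT CCA AAC CGT AAC CGT CGC ATC ACT TGG TGA GCA TGC ACA CGG CAT CAG ATT GGT TTA CAT AGT GCG — no ATG→stop ORF.
Frame +3: TAC AGC TGC GCA TTC CAA ACC GTA ACC GTC GCA TCA CTT GGT GAG CAT GCA CAC GGC ATC AGA TTG GTT TAC ATA GTG CGG — no ATG→stop ORF.
Frame -1: TCC GCA CTA TGT AAA CCA ATC TGA TGC CGT GTG CAT GCT CAC CAA GTG ATG CGA CGG TTA CGG TTT GGA ATG CGC AGC TGT ACT — no ATG→stop ORF.
Frame -2: CCG CAC TAT GTA AAC CAA TCT GAT GCC GTG TGC ATG CTC ACC AAG TGA TGC GAC GGT TAC GGT TTG GAA TGC GCA GCT GTA — ATG at 35, stop TGA at 47 → 15 nt.
Frame -3: CGC ACT ATG TAA ACC AAT CTG ATG CCG TGT GCA TGC TCA CCA AGT GAT GCG ACG GTT ACG GTT TGG AAT GCG CAG CTG TAC — ATG at 9, stop TAA at 12 → 6 nt.
Forward-strand max 30 nt; reverse-strand max 15 nt. The forward strand has the longer ORF.

forward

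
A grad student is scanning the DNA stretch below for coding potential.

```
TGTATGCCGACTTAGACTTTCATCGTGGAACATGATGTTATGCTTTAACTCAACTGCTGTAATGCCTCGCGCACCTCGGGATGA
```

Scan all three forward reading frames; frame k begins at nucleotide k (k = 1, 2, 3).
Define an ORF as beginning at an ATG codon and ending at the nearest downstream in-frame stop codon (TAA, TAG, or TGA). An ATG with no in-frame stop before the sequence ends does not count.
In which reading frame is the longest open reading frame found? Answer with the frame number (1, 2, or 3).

Frame 1: TGT ATG CCG ACT TAG ACT TTC ATC GTG GAA CAT GAT GTT ATG CTT TAA CTC AAC TGC TGT AAT GCC TCG CGC ACC TCG GGA TGA — ATG at 4, stop TAG at 13 → 12 nt; ATG at 40, stop TAA at 46 → 9 nt.
Frame 2: GTA TGC CGA CTT AGA CTT TCA TCG TGG AAC ATG ATG TTA TGC TTT AAC TCA ACT GCT GTA ATG CCT CGC GCA CCT CGG GAT — no ATG→stop ORF.
Frame 3: TAT GCC GAC TTA GAC TTT CAT CGT GGA ACA TGA TGT TAT GCT TTA ACT CAA CTG CTG TAA TGC CTC GCG CAC CTC GGG ATG — no ATG→stop ORF.
Longest ORF is 12 nt in frame 1 (positions 4–15).

1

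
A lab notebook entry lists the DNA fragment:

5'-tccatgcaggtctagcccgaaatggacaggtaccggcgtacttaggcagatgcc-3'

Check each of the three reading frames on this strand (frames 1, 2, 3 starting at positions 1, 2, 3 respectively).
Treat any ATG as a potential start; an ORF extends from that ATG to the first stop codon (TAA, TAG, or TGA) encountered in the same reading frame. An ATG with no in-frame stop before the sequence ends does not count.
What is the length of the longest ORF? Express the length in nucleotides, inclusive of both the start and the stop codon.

Frame 1: TCC ATG CAG GTC TAG CCC GAA ATG GAC AGG TAC CGG CGT ACT TAG GCA GAT GCC — ATG at 4, stop TAG at 13 → 12 nt; ATG at 22, stop TAG at 43 → 24 nt.
Frame 2: CCA TGC AGG TCT AGC CCG AAA TGG ACA GGT ACC GGC GTA CTT AGG CAG ATG — no ATG→stop ORF.
Frame 3: CAT GCA GGT CTA GCC CGA AAT GGA CAG GTA CCG GCG TAC TTA GGC AGA TGC — no ATG→stop ORF.
Longest: frame 1, positions 22–45, 24 nt = 8 codons = 7 aa. → 24 nucleotides.

24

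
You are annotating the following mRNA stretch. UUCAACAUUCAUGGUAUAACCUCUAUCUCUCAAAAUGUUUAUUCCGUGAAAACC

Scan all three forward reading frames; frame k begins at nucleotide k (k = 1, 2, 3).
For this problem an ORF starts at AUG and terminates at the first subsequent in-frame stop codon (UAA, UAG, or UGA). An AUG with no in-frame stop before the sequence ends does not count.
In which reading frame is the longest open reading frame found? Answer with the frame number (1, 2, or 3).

2

Frame 1: UUC AAC AUU CAU GGU AUA ACC UCU AUC UCU CAA AAU GUU UAU UCC GUG AAA ACC — no AUG→stop ORF.
Frame 2: UCA ACA UUC AUG GUA UAA CCU CUA UCU CUC AAA AUG UUU AUU CCG UGA AAA — AUG at 11, stop UAA at 17 → 9 nt; AUG at 35, stop UGA at 47 → 15 nt.
Frame 3: CAA CAU UCA UGG UAU AAC CUC UAU CUC UCA AAA UGU UUA UUC CGU GAA AAC — no AUG→stop ORF.
Longest ORF is 15 nt in frame 2 (positions 35–49).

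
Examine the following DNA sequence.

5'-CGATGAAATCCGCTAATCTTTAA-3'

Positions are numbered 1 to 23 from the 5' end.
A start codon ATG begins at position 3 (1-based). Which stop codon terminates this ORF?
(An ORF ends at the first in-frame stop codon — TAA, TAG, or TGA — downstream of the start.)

TAA

Codons from position 3: ATG (3–5), AAA (6–8), TCC (9–11), GCT (12–14), AAT (15–17), CTT (18–20), TAA (21–23).
The first in-frame stop codon is TAA.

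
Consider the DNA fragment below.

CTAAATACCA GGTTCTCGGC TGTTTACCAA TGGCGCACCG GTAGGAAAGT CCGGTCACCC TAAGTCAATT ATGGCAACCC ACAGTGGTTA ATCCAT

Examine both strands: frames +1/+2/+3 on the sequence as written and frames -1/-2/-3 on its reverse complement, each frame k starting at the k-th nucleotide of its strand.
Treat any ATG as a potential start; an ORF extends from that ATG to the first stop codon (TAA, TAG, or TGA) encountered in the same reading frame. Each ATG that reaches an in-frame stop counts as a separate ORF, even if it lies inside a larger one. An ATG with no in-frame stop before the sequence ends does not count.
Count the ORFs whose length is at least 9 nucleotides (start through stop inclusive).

Reverse complement (5'→3'): ATGGATTAACCACTGTGGGTTGCCATAATTGACTTAGGGTGACCGGACTTTCCTACCGGTGCGCCATTGGTAAACAGCCGAGAACCTGGTATTTAG
Frame +1: CTA AAT ACC AGG TTC TCG GCT GTT TAC CAA TGG CGC ACC GGT AGG AAA GTC CGG TCA CCC TAA GTC AAT TAT GGC AAC CCA CAG TGG TTA ATC CAT — no ATG→stop ORF.
Frame +2: TAA ATA CCA GGT TCT CGG CTG TTT ACC AAT GGC GCA CCG GTA GGA AAG TCC GGT CAC CCT AAG TCA ATT ATG GCA ACC CAC AGT GGT TAA TCC — ATG at 71, stop TAA at 89 → 21 nt.
Frame +3: AAA TAC CAG GTT CTC GGC TGT TTA CCA ATG GCG CAC CGG TAG GAA AGT CCG GTC ACC CTA AGT CAA TTA TGG CAA CCC ACA GTG GTT AAT CCA — ATG at 30, stop TAG at 42 → 15 nt.
Frame -1: ATG GAT TAA CCA CTG TGG GTT GCC ATA ATT GAC TTA GGG TGA CCG GAC TTT CCT ACC GGT GCG CCA TTG GTA AAC AGC CGA GAA CCT GGT ATT TAG — ATG at 1, stop TAA at 7 → 9 nt.
Frame -2: TGG ATT AAC CAC TGT GGG TTG CCA TAA TTG ACT TAG GGT GAC CGG ACT TTC CTA CCG GTG CGC CAT TGG TAA ACA GCC GAG AAC CTG GTA TTT — no ATG→stop ORF.
Frame -3: GGA TTA ACC ACT GTG GGT TGC CAT AAT TGA CTT AGG GTG ACC GGA CTT TCC TAC CGG TGC GCC ATT GGT AAA CAG CCG AGA ACC TGG TAT TTA — no ATG→stop ORF.
ORFs ≥ 9 nucleotides: frame +2 71–91 (21 nucleotides), frame +3 30–44 (15 nucleotides), frame -1 1–9 (9 nucleotides). Count = 3.

3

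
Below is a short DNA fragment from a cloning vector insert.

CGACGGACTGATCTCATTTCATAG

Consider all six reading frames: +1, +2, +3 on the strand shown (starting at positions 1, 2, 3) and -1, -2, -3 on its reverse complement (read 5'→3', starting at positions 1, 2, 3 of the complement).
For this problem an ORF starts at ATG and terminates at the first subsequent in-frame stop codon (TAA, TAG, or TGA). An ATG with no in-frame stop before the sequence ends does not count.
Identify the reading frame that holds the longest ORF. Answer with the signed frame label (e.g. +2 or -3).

Reverse complement (5'→3'): CTATGAAATGAGATCAGTCCGTCG
Frame +1: CGA CGG ACT GAT CTC ATT TCA TAG — no ATG→stop ORF.
Frame +2: GAC GGA CTG ATC TCA TTT CAT — no ATG→stop ORF.
Frame +3: ACG GAC TGA TCT CAT TTC ATA — no ATG→stop ORF.
Frame -1: CTA TGA AAT GAG ATC AGT CCG TCG — no ATG→stop ORF.
Frame -2: TAT GAA ATG AGA TCA GTC CGT — no ATG→stop ORF.
Frame -3: ATG AAA TGA GAT CAG TCC GTC — ATG at 3, stop TGA at 9 → 9 nt.
Longest ORF is 9 nt in frame -3 (positions 3–11).

-3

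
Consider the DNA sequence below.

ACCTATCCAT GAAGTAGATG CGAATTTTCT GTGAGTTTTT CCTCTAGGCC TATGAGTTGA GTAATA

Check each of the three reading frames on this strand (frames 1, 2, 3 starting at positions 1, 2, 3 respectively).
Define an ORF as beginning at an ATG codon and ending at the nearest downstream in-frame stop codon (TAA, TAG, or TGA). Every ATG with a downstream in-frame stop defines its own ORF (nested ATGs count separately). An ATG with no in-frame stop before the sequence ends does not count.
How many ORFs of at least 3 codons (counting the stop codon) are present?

Frame 1: ACC TAT CCA TGA AGT AGA TGC GAA TTT TCT GTG AGT TTT TCC TCT AGG CCT ATG AGT TGA GTA ATA — ATG at 52, stop TGA at 58 → 9 nt.
Frame 2: CCT ATC CAT GAA GTA GAT GCG AAT TTT CTG TGA GTT TTT CCT CTA GGC CTA TGA GTT GAG TAA — no ATG→stop ORF.
Frame 3: CTA TCC ATG AAG TAG ATG CGA ATT TTC TGT GAG TTT TTC CTC TAG GCC TAT GAG TTG AGT AAT — ATG at 9, stop TAG at 15 → 9 nt; ATG at 18, stop TAG at 45 → 30 nt.
ORFs ≥ 3 codons: frame 1 52–60 (3 codons), frame 3 9–17 (3 codons), frame 3 18–47 (10 codons). Count = 3.

3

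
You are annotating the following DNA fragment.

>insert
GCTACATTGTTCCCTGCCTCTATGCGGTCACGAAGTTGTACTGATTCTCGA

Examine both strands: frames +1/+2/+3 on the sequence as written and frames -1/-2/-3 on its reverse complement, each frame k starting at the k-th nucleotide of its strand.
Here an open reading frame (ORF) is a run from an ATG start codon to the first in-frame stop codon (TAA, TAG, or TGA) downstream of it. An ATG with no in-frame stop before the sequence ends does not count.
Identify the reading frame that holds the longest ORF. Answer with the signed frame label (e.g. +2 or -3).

-3

Reverse complement (5'→3'): TCGAGAATCAGTACAACTTCGTGACCGCATAGAGGCAGGGAACAATGTAGC
Frame +1: GCT ACA TTG TTC CCT GCC TCT ATG CGG TCA CGA AGT TGT ACT GAT TCT CGA — no ATG→stop ORF.
Frame +2: CTA CAT TGT TCC CTG CCT CTA TGC GGT CAC GAA GTT GTA CTG ATT CTC — no ATG→stop ORF.
Frame +3: TAC ATT GTT CCC TGC CTC TAT GCG GTC ACG AAG TTG TAC TGA TTC TCG — no ATG→stop ORF.
Frame -1: TCG AGA ATC AGT ACA ACT TCG TGA CCG CAT AGA GGC AGG GAA CAA TGT AGC — no ATG→stop ORF.
Frame -2: CGA GAA TCA GTA CAA CTT CGT GAC CGC ATA GAG GCA GGG AAC AAT GTA — no ATG→stop ORF.
Frame -3: GAG AAT CAG TAC AAC TTC GTG ACC GCA TAG AGG CAG GGA ACA ATG TAG — ATG at 45, stop TAG at 48 → 6 nt.
Longest ORF is 6 nt in frame -3 (positions 45–50).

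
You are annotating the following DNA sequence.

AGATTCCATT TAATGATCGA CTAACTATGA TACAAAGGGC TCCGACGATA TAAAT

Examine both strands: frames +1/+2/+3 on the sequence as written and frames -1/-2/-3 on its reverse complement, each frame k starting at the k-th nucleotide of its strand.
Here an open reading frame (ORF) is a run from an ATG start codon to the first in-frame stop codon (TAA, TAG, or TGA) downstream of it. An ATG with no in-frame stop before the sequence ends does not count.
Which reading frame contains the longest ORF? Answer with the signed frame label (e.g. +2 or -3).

+3

Reverse complement (5'→3'): ATTTATATCGTCGGAGCCCTTTGTATCATAGTTAGTCGATCATTAAATGGAATCT
Frame +1: AGA TTC CAT TTA ATG ATC GAC TAA CTA TGA TAC AAA GGG CTC CGA CGA TAT AAA — ATG at 13, stop TAA at 22 → 12 nt.
Frame +2: GAT TCC ATT TAA TGA TCG ACT AAC TAT GAT ACA AAG GGC TCC GAC GAT ATA AAT — no ATG→stop ORF.
Frame +3: ATT CCA TTT AAT GAT CGA CTA ACT ATG ATA CAA AGG GCT CCG ACG ATA TAA — ATG at 27, stop TAA at 51 → 27 nt.
Frame -1: ATT TAT ATC GTC GGA GCC CTT TGT ATC ATA GTT AGT CGA TCA TTA AAT GGA ATC — no ATG→stop ORF.
Frame -2: TTT ATA TCG TCG GAG CCC TTT GTA TCA TAG TTA GTC GAT CAT TAA ATG GAA TCT — no ATG→stop ORF.
Frame -3: TTA TAT CGT CGG AGC CCT TTG TAT CAT AGT TAG TCG ATC ATT AAA TGG AAT — no ATG→stop ORF.
Longest ORF is 27 nt in frame +3 (positions 27–53).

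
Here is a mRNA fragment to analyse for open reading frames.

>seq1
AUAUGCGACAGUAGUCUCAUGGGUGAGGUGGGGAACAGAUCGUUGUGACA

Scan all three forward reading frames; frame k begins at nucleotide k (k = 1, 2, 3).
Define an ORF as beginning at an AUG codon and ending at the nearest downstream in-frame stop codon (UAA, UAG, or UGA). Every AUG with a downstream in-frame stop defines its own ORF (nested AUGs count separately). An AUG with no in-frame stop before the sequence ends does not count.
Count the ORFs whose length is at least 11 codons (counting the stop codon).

0

Frame 1: AUA UGC GAC AGU AGU CUC AUG GGU GAG GUG GGG AAC AGA UCG UUG UGA — AUG at 19, stop UGA at 46 → 30 nt.
Frame 2: UAU GCG ACA GUA GUC UCA UGG GUG AGG UGG GGA ACA GAU CGU UGU GAC — no AUG→stop ORF.
Frame 3: AUG CGA CAG UAG UCU CAU GGG UGA GGU GGG GAA CAG AUC GUU GUG ACA — AUG at 3, stop UAG at 12 → 12 nt.
No ORF reaches 11 codons. Count = 0.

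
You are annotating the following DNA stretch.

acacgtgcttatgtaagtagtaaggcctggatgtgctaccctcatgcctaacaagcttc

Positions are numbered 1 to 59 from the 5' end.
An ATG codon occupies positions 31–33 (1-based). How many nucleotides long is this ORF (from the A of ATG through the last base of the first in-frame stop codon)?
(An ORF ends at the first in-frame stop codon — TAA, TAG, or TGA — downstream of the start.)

21

Codons from position 31: ATG (31–33), TGC (34–36), TAC (37–39), CCT (40–42), CAT (43–45), GCC (46–48), TAA (49–51).
TAA is the first in-frame stop; ORF spans 31–51, 21 nucleotides.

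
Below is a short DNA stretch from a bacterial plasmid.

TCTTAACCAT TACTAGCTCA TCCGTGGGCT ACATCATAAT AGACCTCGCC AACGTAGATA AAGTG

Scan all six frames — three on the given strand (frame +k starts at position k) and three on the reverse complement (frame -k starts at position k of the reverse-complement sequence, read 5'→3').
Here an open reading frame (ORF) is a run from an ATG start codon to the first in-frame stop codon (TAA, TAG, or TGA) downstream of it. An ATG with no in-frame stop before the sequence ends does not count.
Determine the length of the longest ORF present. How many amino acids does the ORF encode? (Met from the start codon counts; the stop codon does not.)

Reverse complement (5'→3'): CACTTTATCTACGTTGGCGAGGTCTATTATGATGTAGCCCACGGATGAGCTAGTAATGGTTAAGA
Frame +1: TCT TAA CCA TTA CTA GCT CAT CCG TGG GCT ACA TCA TAA TAG ACC TCG CCA ACG TAG ATA AAG — no ATG→stop ORF.
Frame +2: CTT AAC CAT TAC TAG CTC ATC CGT GGG CTA CAT CAT AAT AGA CCT CGC CAA CGT AGA TAA AGT — no ATG→stop ORF.
Frame +3: TTA ACC ATT ACT AGC TCA TCC GTG GGC TAC ATC ATA ATA GAC CTC GCC AAC GTA GAT AAA GTG — no ATG→stop ORF.
Frame -1: CAC TTT ATC TAC GTT GGC GAG GTC TAT TAT GAT GTA GCC CAC GGA TGA GCT AGT AAT GGT TAA — no ATG→stop ORF.
Frame -2: ACT TTA TCT ACG TTG GCG AGG TCT ATT ATG ATG TAG CCC ACG GAT GAG CTA GTA ATG GTT AAG — ATG at 29, stop TAG at 35 → 9 nt; ATG at 32, stop TAG at 35 → 6 nt.
Frame -3: CTT TAT CTA CGT TGG CGA GGT CTA TTA TGA TGT AGC CCA CGG ATG AGC TAG TAA TGG TTA AGA — ATG at 45, stop TAG at 51 → 9 nt.
Longest: frame -2, positions 29–37, 9 nt = 3 codons = 2 aa. → 2 amino acids.

2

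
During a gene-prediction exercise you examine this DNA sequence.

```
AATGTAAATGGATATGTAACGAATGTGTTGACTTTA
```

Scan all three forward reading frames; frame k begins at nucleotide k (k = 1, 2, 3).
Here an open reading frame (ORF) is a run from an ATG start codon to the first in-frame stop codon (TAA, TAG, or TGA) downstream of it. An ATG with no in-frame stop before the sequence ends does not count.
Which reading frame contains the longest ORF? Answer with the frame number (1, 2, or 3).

Frame 1: AAT GTA AAT GGA TAT GTA ACG AAT GTG TTG ACT TTA — no ATG→stop ORF.
Frame 2: ATG TAA ATG GAT ATG TAA CGA ATG TGT TGA CTT — ATG at 2, stop TAA at 5 → 6 nt; ATG at 8, stop TAA at 17 → 12 nt; ATG at 14, stop TAA at 17 → 6 nt; ATG at 23, stop TGA at 29 → 9 nt.
Frame 3: TGT AAA TGG ATA TGT AAC GAA TGT GTT GAC TTT — no ATG→stop ORF.
Longest ORF is 12 nt in frame 2 (positions 8–19).

2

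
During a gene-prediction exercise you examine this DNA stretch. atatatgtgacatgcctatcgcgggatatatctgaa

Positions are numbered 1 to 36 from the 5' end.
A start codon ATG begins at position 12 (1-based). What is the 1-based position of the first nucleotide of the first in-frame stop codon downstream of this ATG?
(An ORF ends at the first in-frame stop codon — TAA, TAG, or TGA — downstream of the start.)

Codons from position 12: ATG (12–14), CCT (15–17), ATC (18–20), GCG (21–23), GGA (24–26), TAT (27–29), ATC (30–32), TGA (33–35).
TGA is a stop codon; it begins at position 33.

33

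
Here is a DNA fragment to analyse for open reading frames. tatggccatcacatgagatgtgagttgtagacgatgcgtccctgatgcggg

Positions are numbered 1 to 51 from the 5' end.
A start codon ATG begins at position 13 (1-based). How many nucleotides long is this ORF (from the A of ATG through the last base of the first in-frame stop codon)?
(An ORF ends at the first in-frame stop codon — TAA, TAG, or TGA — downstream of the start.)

Codons from position 13: ATG (13–15), AGA (16–18), TGT (19–21), GAG (22–24), TTG (25–27), TAG (28–30).
TAG is the first in-frame stop; ORF spans 13–30, 18 nucleotides.

18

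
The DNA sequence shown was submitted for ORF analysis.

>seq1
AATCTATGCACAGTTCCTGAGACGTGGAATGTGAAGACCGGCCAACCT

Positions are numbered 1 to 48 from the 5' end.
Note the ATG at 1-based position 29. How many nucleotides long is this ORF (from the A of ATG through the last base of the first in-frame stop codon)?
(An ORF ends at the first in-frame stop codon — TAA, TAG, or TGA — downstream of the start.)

6

Codons from position 29: ATG (29–31), TGA (32–34).
TGA is the first in-frame stop; ORF spans 29–34, 6 nucleotides.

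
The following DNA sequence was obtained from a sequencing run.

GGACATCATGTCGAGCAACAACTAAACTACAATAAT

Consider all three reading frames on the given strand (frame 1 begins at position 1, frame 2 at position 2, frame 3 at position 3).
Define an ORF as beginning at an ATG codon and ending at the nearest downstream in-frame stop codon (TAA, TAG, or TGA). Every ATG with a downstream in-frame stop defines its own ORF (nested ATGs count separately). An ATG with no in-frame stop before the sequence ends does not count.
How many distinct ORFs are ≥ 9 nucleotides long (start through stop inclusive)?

Frame 1: GGA CAT CAT GTC GAG CAA CAA CTA AAC TAC AAT AAT — no ATG→stop ORF.
Frame 2: GAC ATC ATG TCG AGC AAC AAC TAA ACT ACA ATA — ATG at 8, stop TAA at 23 → 18 nt.
Frame 3: ACA TCA TGT CGA GCA ACA ACT AAA CTA CAA TAA — no ATG→stop ORF.
ORFs ≥ 9 nucleotides: frame 2 8–25 (18 nucleotides). Count = 1.

1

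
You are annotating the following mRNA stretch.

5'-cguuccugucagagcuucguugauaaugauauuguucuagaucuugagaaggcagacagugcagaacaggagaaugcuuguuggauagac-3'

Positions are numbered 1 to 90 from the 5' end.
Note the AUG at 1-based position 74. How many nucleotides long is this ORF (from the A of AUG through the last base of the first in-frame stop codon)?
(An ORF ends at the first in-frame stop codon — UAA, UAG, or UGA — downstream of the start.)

Codons from position 74: AUG (74–76), CUU (77–79), GUU (80–82), GGA (83–85), UAG (86–88).
UAG is the first in-frame stop; ORF spans 74–88, 15 nucleotides.

15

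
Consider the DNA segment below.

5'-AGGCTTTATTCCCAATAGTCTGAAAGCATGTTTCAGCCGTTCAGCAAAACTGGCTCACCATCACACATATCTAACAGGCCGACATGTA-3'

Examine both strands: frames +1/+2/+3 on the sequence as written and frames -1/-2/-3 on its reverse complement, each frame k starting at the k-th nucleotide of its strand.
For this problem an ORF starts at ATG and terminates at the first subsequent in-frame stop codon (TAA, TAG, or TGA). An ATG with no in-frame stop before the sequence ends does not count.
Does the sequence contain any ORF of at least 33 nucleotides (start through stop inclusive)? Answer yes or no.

Reverse complement (5'→3'): TACATGTCGGCCTGTTAGATATGTGTGATGGTGAGCCAGTTTTGCTGAACGGCTGAAACATGCTTTCAGACTATTGGGAATAAAGCCT
Frame +1: AGG CTT TAT TCC CAA TAG TCT GAA AGC ATG TTT CAG CCG TTC AGC AAA ACT GGC TCA CCA TCA CAC ATA TCT AAC AGG CCG ACA TGT — no ATG→stop ORF.
Frame +2: GGC TTT ATT CCC AAT AGT CTG AAA GCA TGT TTC AGC CGT TCA GCA AAA CTG GCT CAC CAT CAC ACA TAT CTA ACA GGC CGA CAT GTA — no ATG→stop ORF.
Frame +3: GCT TTA TTC CCA ATA GTC TGA AAG CAT GTT TCA GCC GTT CAG CAA AAC TGG CTC ACC ATC ACA CAT ATC TAA CAG GCC GAC ATG — no ATG→stop ORF.
Frame -1: TAC ATG TCG GCC TGT TAG ATA TGT GTG ATG GTG AGC CAG TTT TGC TGA ACG GCT GAA ACA TGC TTT CAG ACT ATT GGG AAT AAA GCC — ATG at 4, stop TAG at 16 → 15 nt; ATG at 28, stop TGA at 46 → 21 nt.
Frame -2: ACA TGT CGG CCT GTT AGA TAT GTG TGA TGG TGA GCC AGT TTT GCT GAA CGG CTG AAA CAT GCT TTC AGA CTA TTG GGA ATA AAG CCT — no ATG→stop ORF.
Frame -3: CAT GTC GGC CTG TTA GAT ATG TGT GAT GGT GAG CCA GTT TTG CTG AAC GGC TGA AAC ATG CTT TCA GAC TAT TGG GAA TAA AGC — ATG at 21, stop TGA at 54 → 36 nt; ATG at 60, stop TAA at 81 → 24 nt.
Frame -3 has an ORF of 36 nucleotides (positions 21–56) ≥ 33, so yes.

yes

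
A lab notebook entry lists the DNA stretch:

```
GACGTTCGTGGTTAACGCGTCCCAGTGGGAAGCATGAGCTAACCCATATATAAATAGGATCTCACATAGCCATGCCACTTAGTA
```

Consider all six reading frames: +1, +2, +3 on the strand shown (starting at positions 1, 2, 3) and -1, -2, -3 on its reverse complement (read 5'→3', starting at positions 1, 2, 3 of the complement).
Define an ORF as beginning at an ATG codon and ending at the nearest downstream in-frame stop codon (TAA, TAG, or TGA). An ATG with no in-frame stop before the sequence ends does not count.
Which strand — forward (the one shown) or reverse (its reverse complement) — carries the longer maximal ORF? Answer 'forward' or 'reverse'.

Reverse complement (5'→3'): TACTAAGTGGCATGGCTATGTGAGATCCTATTTATATATGGGTTAGCTCATGCTTCCCACTGGGACGCGTTAACCACGAACGTC
Frame +1: GAC GTT CGT GGT TAA CGC GTC CCA GTG GGA AGC ATG AGC TAA CCC ATA TAT AAA TAG GAT CTC ACA TAG CCA TGC CAC TTA GTA — ATG at 34, stop TAA at 40 → 9 nt.
Frame +2: ACG TTC GTG GTT AAC GCG TCC CAG TGG GAA GCA TGA GCT AAC CCA TAT ATA AAT AGG ATC TCA CAT AGC CAT GCC ACT TAG — no ATG→stop ORF.
Frame +3: CGT TCG TGG TTA ACG CGT CCC AGT GGG AAG CAT GAG CTA ACC CAT ATA TAA ATA GGA TCT CAC ATA GCC ATG CCA CTT AGT — no ATG→stop ORF.
Frame -1: TAC TAA GTG GCA TGG CTA TGT GAG ATC CTA TTT ATA TAT GGG TTA GCT CAT GCT TCC CAC TGG GAC GCG TTA ACC ACG AAC GTC — no ATG→stop ORF.
Frame -2: ACT AAG TGG CAT GGC TAT GTG AGA TCC TAT TTA TAT ATG GGT TAG CTC ATG CTT CCC ACT GGG ACG CGT TAA CCA CGA ACG — ATG at 38, stop TAG at 44 → 9 nt; ATG at 50, stop TAA at 71 → 24 nt.
Frame -3: CTA AGT GGC ATG GCT ATG TGA GAT CCT ATT TAT ATA TGG GTT AGC TCA TGC TTC CCA CTG GGA CGC GTT AAC CAC GAA CGT — ATG at 12, stop TGA at 21 → 12 nt; ATG at 18, stop TGA at 21 → 6 nt.
Forward-strand max 9 nt; reverse-strand max 24 nt. The reverse strand has the longer ORF.

reverse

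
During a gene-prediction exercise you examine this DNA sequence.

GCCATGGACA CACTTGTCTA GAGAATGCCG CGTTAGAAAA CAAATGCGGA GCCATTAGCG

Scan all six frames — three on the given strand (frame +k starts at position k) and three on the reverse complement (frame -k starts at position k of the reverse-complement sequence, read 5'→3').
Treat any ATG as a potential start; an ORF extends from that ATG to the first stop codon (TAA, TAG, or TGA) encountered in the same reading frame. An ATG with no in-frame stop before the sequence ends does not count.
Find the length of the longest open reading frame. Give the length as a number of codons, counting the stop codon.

Reverse complement (5'→3'): CGCTAATGGCTCCGCATTTGTTTTCTAACGCGGCATTCTCTAGACAAGTGTGTCCATGGC
Frame +1: GCC ATG GAC ACA CTT GTC TAG AGA ATG CCG CGT TAG AAA ACA AAT GCG GAG CCA TTA GCG — ATG at 4, stop TAG at 19 → 18 nt; ATG at 25, stop TAG at 34 → 12 nt.
Frame +2: CCA TGG ACA CAC TTG TCT AGA GAA TGC CGC GTT AGA AAA CAA ATG CGG AGC CAT TAG — ATG at 44, stop TAG at 56 → 15 nt.
Frame +3: CAT GGA CAC ACT TGT CTA GAG AAT GCC GCG TTA GAA AAC AAA TGC GGA GCC ATT AGC — no ATG→stop ORF.
Frame -1: CGC TAA TGG CTC CGC ATT TGT TTT CTA ACG CGG CAT TCT CTA GAC AAG TGT GTC CAT GGC — no ATG→stop ORF.
Frame -2: GCT AAT GGC TCC GCA TTT GTT TTC TAA CGC GGC ATT CTC TAG ACA AGT GTG TCC ATG — no ATG→stop ORF.
Frame -3: CTA ATG GCT CCG CAT TTG TTT TCT AAC GCG GCA TTC TCT AGA CAA GTG TGT CCA TGG — no ATG→stop ORF.
Longest: frame +1, positions 4–21, 18 nt = 6 codons = 5 aa. → 6 codons.

6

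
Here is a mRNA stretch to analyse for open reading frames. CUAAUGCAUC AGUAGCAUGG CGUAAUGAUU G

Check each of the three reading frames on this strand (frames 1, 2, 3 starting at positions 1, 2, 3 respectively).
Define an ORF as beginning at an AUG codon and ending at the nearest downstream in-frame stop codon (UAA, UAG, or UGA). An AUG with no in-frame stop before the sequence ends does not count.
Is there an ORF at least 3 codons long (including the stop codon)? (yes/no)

Frame 1: CUA AUG CAU CAG UAG CAU GGC GUA AUG AUU — AUG at 4, stop UAG at 13 → 12 nt.
Frame 2: UAA UGC AUC AGU AGC AUG GCG UAA UGA UUG — AUG at 17, stop UAA at 23 → 9 nt.
Frame 3: AAU GCA UCA GUA GCA UGG CGU AAU GAU — no AUG→stop ORF.
Frame 1 has an ORF of 4 codons (positions 4–15) ≥ 3, so yes.

yes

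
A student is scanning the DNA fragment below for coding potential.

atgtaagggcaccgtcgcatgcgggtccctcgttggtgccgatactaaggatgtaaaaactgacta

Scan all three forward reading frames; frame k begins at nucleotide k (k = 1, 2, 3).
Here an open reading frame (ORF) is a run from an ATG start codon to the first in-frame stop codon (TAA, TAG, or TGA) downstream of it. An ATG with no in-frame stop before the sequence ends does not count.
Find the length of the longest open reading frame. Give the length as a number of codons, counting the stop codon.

Frame 1: ATG TAA GGG CAC CGT CGC ATG CGG GTC CCT CGT TGG TGC CGA TAC TAA GGA TGT AAA AAC TGA CTA — ATG at 1, stop TAA at 4 → 6 nt; ATG at 19, stop TAA at 46 → 30 nt.
Frame 2: TGT AAG GGC ACC GTC GCA TGC GGG TCC CTC GTT GGT GCC GAT ACT AAG GAT GTA AAA ACT GAC — no ATG→stop ORF.
Frame 3: GTA AGG GCA CCG TCG CAT GCG GGT CCC TCG TTG GTG CCG ATA CTA AGG ATG TAA AAA CTG ACT — ATG at 51, stop TAA at 54 → 6 nt.
Longest: frame 1, positions 19–48, 30 nt = 10 codons = 9 aa. → 10 codons.

10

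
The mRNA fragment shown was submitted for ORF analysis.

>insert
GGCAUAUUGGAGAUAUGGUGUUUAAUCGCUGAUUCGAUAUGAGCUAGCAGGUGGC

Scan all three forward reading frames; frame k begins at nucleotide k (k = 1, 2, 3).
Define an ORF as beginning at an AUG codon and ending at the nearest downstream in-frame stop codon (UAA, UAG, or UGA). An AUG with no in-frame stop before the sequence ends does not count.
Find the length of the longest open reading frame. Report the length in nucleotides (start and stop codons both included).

Frame 1: GGC AUA UUG GAG AUA UGG UGU UUA AUC GCU GAU UCG AUA UGA GCU AGC AGG UGG — no AUG→stop ORF.
Frame 2: GCA UAU UGG AGA UAU GGU GUU UAA UCG CUG AUU CGA UAU GAG CUA GCA GGU GGC — no AUG→stop ORF.
Frame 3: CAU AUU GGA GAU AUG GUG UUU AAU CGC UGA UUC GAU AUG AGC UAG CAG GUG — AUG at 15, stop UGA at 30 → 18 nt; AUG at 39, stop UAG at 45 → 9 nt.
Longest: frame 3, positions 15–32, 18 nt = 6 codons = 5 aa. → 18 nucleotides.

18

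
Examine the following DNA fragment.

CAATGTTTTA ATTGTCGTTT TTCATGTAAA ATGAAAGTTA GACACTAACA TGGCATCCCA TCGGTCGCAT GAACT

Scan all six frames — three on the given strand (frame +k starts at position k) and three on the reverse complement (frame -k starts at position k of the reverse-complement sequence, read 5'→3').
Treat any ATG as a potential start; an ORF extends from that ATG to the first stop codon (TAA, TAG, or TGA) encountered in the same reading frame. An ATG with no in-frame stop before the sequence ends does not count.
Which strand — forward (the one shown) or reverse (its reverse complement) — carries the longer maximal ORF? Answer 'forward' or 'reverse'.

reverse

Reverse complement (5'→3'): AGTTCATGCGACCGATGGGATGCCATGTTAGTGTCTAACTTTCATTTTACATGAAAAACGACAATTAAAACATTG
Frame +1: CAA TGT TTT AAT TGT CGT TTT TCA TGT AAA ATG AAA GTT AGA CAC TAA CAT GGC ATC CCA TCG GTC GCA TGA ACT — ATG at 31, stop TAA at 46 → 18 nt.
Frame +2: AAT GTT TTA ATT GTC GTT TTT CAT GTA AAA TGA AAG TTA GAC ACT AAC ATG GCA TCC CAT CGG TCG CAT GAA — no ATG→stop ORF.
Frame +3: ATG TTT TAA TTG TCG TTT TTC ATG TAA AAT GAA AGT TAG ACA CTA ACA TGG CAT CCC ATC GGT CGC ATG AAC — ATG at 3, stop TAA at 9 → 9 nt; ATG at 24, stop TAA at 27 → 6 nt.
Frame -1: AGT TCA TGC GAC CGA TGG GAT GCC ATG TTA GTG TCT AAC TTT CAT TTT ACA TGA AAA ACG ACA ATT AAA ACA TTG — ATG at 25, stop TGA at 52 → 30 nt.
Frame -2: GTT CAT GCG ACC GAT GGG ATG CCA TGT TAG TGT CTA ACT TTC ATT TTA CAT GAA AAA CGA CAA TTA AAA CAT — ATG at 20, stop TAG at 29 → 12 nt.
Frame -3: TTC ATG CGA CCG ATG GGA TGC CAT GTT AGT GTC TAA CTT TCA TTT TAC ATG AAA AAC GAC AAT TAA AAC ATT — ATG at 6, stop TAA at 36 → 33 nt; ATG at 15, stop TAA at 36 → 24 nt; ATG at 51, stop TAA at 66 → 18 nt.
Forward-strand max 18 nt; reverse-strand max 33 nt. The reverse strand has the longer ORF.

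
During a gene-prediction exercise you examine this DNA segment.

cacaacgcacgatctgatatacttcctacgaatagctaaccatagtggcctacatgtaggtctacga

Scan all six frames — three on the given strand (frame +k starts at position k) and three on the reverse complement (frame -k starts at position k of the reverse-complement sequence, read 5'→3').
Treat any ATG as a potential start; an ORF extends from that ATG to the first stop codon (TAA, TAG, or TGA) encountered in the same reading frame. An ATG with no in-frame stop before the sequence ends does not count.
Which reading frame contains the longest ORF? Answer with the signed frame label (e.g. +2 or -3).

Reverse complement (5'→3'): TCGTAGACCTACATGTAGGCCACTATGGTTAGCTATTCGTAGGAAGTATATCAGATCGTGCGTTGTG
Frame +1: CAC AAC GCA CGA TCT GAT ATA CTT CCT ACG AAT AGC TAA CCA TAG TGG CCT ACA TGT AGG TCT ACG — no ATG→stop ORF.
Frame +2: ACA ACG CAC GAT CTG ATA TAC TTC CTA CGA ATA GCT AAC CAT AGT GGC CTA CAT GTA GGT CTA CGA — no ATG→stop ORF.
Frame +3: CAA CGC ACG ATC TGA TAT ACT TCC TAC GAA TAG CTA ACC ATA GTG GCC TAC ATG TAG GTC TAC — ATG at 54, stop TAG at 57 → 6 nt.
Frame -1: TCG TAG ACC TAC ATG TAG GCC ACT ATG GTT AGC TAT TCG TAG GAA GTA TAT CAG ATC GTG CGT TGT — ATG at 13, stop TAG at 16 → 6 nt; ATG at 25, stop TAG at 40 → 18 nt.
Frame -2: CGT AGA CCT ACA TGT AGG CCA CTA TGG TTA GCT ATT CGT AGG AAG TAT ATC AGA TCG TGC GTT GTG — no ATG→stop ORF.
Frame -3: GTA GAC CTA CAT GTA GGC CAC TAT GGT TAG CTA TTC GTA GGA AGT ATA TCA GAT CGT GCG TTG — no ATG→stop ORF.
Longest ORF is 18 nt in frame -1 (positions 25–42).

-1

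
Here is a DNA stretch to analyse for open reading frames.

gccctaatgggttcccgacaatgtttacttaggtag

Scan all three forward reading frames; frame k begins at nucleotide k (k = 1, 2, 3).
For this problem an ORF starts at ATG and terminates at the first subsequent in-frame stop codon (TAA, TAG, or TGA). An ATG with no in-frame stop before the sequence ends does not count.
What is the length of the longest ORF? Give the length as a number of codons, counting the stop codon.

10

Frame 1: GCC CTA ATG GGT TCC CGA CAA TGT TTA CTT AGG TAG — ATG at 7, stop TAG at 34 → 30 nt.
Frame 2: CCC TAA TGG GTT CCC GAC AAT GTT TAC TTA GGT — no ATG→stop ORF.
Frame 3: CCT AAT GGG TTC CCG ACA ATG TTT ACT TAG GTA — ATG at 21, stop TAG at 30 → 12 nt.
Longest: frame 1, positions 7–36, 30 nt = 10 codons = 9 aa. → 10 codons.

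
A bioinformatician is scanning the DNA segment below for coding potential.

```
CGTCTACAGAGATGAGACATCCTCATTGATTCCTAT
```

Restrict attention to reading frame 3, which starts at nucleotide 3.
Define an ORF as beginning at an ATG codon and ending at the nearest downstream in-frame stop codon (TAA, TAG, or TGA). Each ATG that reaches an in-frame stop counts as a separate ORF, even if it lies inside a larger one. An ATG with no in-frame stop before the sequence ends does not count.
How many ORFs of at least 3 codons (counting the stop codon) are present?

1

Frame 3: TCT ACA GAG ATG AGA CAT CCT CAT TGA TTC CTA — ATG at 12, stop TGA at 27 → 18 nt.
ORFs ≥ 3 codons: frame 3 12–29 (6 codons). Count = 1.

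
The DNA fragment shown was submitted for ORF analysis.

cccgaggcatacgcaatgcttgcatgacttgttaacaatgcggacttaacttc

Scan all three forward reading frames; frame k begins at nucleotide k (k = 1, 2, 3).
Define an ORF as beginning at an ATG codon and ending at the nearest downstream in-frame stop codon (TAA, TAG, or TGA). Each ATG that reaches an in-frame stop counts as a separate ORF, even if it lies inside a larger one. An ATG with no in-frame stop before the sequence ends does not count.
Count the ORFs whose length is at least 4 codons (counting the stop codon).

Frame 1: CCC GAG GCA TAC GCA ATG CTT GCA TGA CTT GTT AAC AAT GCG GAC TTA ACT — ATG at 16, stop TGA at 25 → 12 nt.
Frame 2: CCG AGG CAT ACG CAA TGC TTG CAT GAC TTG TTA ACA ATG CGG ACT TAA CTT — ATG at 38, stop TAA at 47 → 12 nt.
Frame 3: CGA GGC ATA CGC AAT GCT TGC ATG ACT TGT TAA CAA TGC GGA CTT AAC TTC — ATG at 24, stop TAA at 33 → 12 nt.
ORFs ≥ 4 codons: frame 1 16–27 (4 codons), frame 2 38–49 (4 codons), frame 3 24–35 (4 codons). Count = 3.

3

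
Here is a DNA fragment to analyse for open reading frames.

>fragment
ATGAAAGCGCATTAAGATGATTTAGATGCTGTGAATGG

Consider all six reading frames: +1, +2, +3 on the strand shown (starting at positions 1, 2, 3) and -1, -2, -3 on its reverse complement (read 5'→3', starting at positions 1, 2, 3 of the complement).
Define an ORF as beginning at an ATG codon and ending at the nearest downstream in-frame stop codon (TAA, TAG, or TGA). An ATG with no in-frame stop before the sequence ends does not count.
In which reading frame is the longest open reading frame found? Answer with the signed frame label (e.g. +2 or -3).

Reverse complement (5'→3'): CCATTCACAGCATCTAAATCATCTTAATGCGCTTTCAT
Frame +1: ATG AAA GCG CAT TAA GAT GAT TTA GAT GCT GTG AAT — ATG at 1, stop TAA at 13 → 15 nt.
Frame +2: TGA AAG CGC ATT AAG ATG ATT TAG ATG CTG TGA ATG — ATG at 17, stop TAG at 23 → 9 nt; ATG at 26, stop TGA at 32 → 9 nt.
Frame +3: GAA AGC GCA TTA AGA TGA TTT AGA TGC TGT GAA TGG — no ATG→stop ORF.
Frame -1: CCA TTC ACA GCA TCT AAA TCA TCT TAA TGC GCT TTC — no ATG→stop ORF.
Frame -2: CAT TCA CAG CAT CTA AAT CAT CTT AAT GCG CTT TCA — no ATG→stop ORF.
Frame -3: ATT CAC AGC ATC TAA ATC ATC TTA ATG CGC TTT CAT — no ATG→stop ORF.
Longest ORF is 15 nt in frame +1 (positions 1–15).

+1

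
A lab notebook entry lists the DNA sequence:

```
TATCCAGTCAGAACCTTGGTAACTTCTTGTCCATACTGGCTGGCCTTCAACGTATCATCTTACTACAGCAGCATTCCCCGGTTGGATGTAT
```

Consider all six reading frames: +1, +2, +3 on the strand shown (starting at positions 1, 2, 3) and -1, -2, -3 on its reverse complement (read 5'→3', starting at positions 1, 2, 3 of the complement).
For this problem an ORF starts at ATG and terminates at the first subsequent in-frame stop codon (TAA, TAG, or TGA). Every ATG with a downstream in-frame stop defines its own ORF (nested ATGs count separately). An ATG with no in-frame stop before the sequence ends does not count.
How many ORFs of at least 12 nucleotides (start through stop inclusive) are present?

Reverse complement (5'→3'): ATACATCCAACCGGGGAATGCTGCTGTAGTAAGATGATACGTTGAAGGCCAGCCAGTATGGACAAGAAGTTACCAAGGTTCTGACTGGATA
Frame +1: TAT CCA GTC AGA ACC TTG GTA ACT TCT TGT CCA TAC TGG CTG GCC TTC AAC GTA TCA TCT TAC TAC AGC AGC ATT CCC CGG TTG GAT GTA — no ATG→stop ORF.
Frame +2: ATC CAG TCA GAA CCT TGG TAA CTT CTT GTC CAT ACT GGC TGG CCT TCA ACG TAT CAT CTT ACT ACA GCA GCA TTC CCC GGT TGG ATG TAT — no ATG→stop ORF.
Frame +3: TCC AGT CAG AAC CTT GGT AAC TTC TTG TCC ATA CTG GCT GGC CTT CAA CGT ATC ATC TTA CTA CAG CAG CAT TCC CCG GTT GGA TGT — no ATG→stop ORF.
Frame -1: ATA CAT CCA ACC GGG GAA TGC TGC TGT AGT AAG ATG ATA CGT TGA AGG CCA GCC AGT ATG GAC AAG AAG TTA CCA AGG TTC TGA CTG GAT — ATG at 34, stop TGA at 43 → 12 nt; ATG at 58, stop TGA at 82 → 27 nt.
Frame -2: TAC ATC CAA CCG GGG AAT GCT GCT GTA GTA AGA TGA TAC GTT GAA GGC CAG CCA GTA TGG ACA AGA AGT TAC CAA GGT TCT GAC TGG ATA — no ATG→stop ORF.
Frame -3: ACA TCC AAC CGG GGA ATG CTG CTG TAG TAA GAT GAT ACG TTG AAG GCC AGC CAG TAT GGA CAA GAA GTT ACC AAG GTT CTG ACT GGA — ATG at 18, stop TAG at 27 → 12 nt.
ORFs ≥ 12 nucleotides: frame -1 34–45 (12 nucleotides), frame -1 58–84 (27 nucleotides), frame -3 18–29 (12 nucleotides). Count = 3.

3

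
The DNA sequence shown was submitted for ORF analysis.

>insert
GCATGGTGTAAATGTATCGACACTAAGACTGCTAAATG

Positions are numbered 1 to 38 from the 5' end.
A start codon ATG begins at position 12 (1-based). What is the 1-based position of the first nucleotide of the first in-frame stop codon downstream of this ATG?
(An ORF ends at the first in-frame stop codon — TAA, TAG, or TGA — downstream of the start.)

Codons from position 12: ATG (12–14), TAT (15–17), CGA (18–20), CAC (21–23), TAA (24–26).
TAA is a stop codon; it begins at position 24.

24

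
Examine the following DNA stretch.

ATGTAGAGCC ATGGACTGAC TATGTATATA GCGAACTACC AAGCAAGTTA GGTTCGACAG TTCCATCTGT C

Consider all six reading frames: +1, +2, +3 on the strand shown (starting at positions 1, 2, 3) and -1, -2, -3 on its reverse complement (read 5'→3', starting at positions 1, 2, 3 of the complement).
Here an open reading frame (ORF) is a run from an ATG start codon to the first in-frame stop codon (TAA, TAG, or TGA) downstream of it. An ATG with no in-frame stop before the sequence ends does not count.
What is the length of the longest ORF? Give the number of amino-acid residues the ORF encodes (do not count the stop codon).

9

Reverse complement (5'→3'): GACAGATGGAACTGTCGAACCTAACTTGCTTGGTAGTTCGCTATATACATAGTCAGTCCATGGCTCTACAT
Frame +1: ATG TAG AGC CAT GGA CTG ACT ATG TAT ATA GCG AAC TAC CAA GCA AGT TAG GTT CGA CAG TTC CAT CTG — ATG at 1, stop TAG at 4 → 6 nt; ATG at 22, stop TAG at 49 → 30 nt.
Frame +2: TGT AGA GCC ATG GAC TGA CTA TGT ATA TAG CGA ACT ACC AAG CAA GTT AGG TTC GAC AGT TCC ATC TGT — ATG at 11, stop TGA at 17 → 9 nt.
Frame +3: GTA GAG CCA TGG ACT GAC TAT GTA TAT AGC GAA CTA CCA AGC AAG TTA GGT TCG ACA GTT CCA TCT GTC — no ATG→stop ORF.
Frame -1: GAC AGA TGG AAC TGT CGA ACC TAA CTT GCT TGG TAG TTC GCT ATA TAC ATA GTC AGT CCA TGG CTC TAC — no ATG→stop ORF.
Frame -2: ACA GAT GGA ACT GTC GAA CCT AAC TTG CTT GGT AGT TCG CTA TAT ACA TAG TCA GTC CAT GGC TCT ACA — no ATG→stop ORF.
Frame -3: CAG ATG GAA CTG TCG AAC CTA ACT TGC TTG GTA GTT CGC TAT ATA CAT AGT CAG TCC ATG GCT CTA CAT — no ATG→stop ORF.
Longest: frame +1, positions 22–51, 30 nt = 10 codons = 9 aa. → 9 amino acids.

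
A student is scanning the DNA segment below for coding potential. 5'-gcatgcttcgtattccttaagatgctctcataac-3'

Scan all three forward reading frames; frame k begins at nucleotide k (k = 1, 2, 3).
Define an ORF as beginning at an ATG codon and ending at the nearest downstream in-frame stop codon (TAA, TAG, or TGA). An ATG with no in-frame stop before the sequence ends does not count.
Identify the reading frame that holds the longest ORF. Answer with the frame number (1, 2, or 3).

3

Frame 1: GCA TGC TTC GTA TTC CTT AAG ATG CTC TCA TAA — ATG at 22, stop TAA at 31 → 12 nt.
Frame 2: CAT GCT TCG TAT TCC TTA AGA TGC TCT CAT AAC — no ATG→stop ORF.
Frame 3: ATG CTT CGT ATT CCT TAA GAT GCT CTC ATA — ATG at 3, stop TAA at 18 → 18 nt.
Longest ORF is 18 nt in frame 3 (positions 3–20).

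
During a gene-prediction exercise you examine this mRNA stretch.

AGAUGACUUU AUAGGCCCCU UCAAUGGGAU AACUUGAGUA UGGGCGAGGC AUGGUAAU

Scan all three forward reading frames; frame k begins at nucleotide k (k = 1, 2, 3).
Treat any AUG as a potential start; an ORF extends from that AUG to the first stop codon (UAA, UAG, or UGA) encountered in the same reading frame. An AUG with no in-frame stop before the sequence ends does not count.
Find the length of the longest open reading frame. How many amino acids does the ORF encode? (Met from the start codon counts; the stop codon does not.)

Frame 1: AGA UGA CUU UAU AGG CCC CUU CAA UGG GAU AAC UUG AGU AUG GGC GAG GCA UGG UAA — AUG at 40, stop UAA at 55 → 18 nt.
Frame 2: GAU GAC UUU AUA GGC CCC UUC AAU GGG AUA ACU UGA GUA UGG GCG AGG CAU GGU AAU — no AUG→stop ORF.
Frame 3: AUG ACU UUA UAG GCC CCU UCA AUG GGA UAA CUU GAG UAU GGG CGA GGC AUG GUA — AUG at 3, stop UAG at 12 → 12 nt; AUG at 24, stop UAA at 30 → 9 nt.
Longest: frame 1, positions 40–57, 18 nt = 6 codons = 5 aa. → 5 amino acids.

5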